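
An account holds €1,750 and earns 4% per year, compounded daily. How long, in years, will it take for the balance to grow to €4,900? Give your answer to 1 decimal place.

We need (1 + 0.000109589)^(365t) = 2.8, so 365t = ln 2.8 / ln 1.00011 ≈ 9395.7920.
t ≈ 9395.7920/365 = 25.7419 years.

25.7 years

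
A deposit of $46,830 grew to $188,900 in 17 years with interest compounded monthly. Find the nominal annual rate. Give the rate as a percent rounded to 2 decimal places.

(1 + r/12)^204 = 188,900/46,830 = 4.03374.
1 + r/12 = 4.03374^(1/204) ≈ 1.00686, so r/12 ≈ 0.00686016.
r ≈ 12·0.00686016 = 8.23219%.

8.23%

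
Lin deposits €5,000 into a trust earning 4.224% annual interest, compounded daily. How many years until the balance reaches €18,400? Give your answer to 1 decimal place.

30.8 years

We need (1 + 0.000115726)^(365t) = 3.68, so 365t = ln 3.68 / ln 1.000116 ≈ 11259.2489.
t ≈ 11259.2489/365 = 30.8473 years.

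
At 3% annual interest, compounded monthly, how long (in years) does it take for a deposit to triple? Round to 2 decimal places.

(1 + 0.0025)^(12t) = 3.
12t = ln 3 / ln(1 + 0.0025) ≈ 1.0986/0.00249688 ≈ 439.9940.
t ≈ 36.6662.

36.67 years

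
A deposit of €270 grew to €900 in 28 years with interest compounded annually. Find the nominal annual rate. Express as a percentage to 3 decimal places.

4.394%

The 28-period growth factor is 900/270 = 3.33333.
r = 3.33333^(1/28) − 1 ≈ 0.0439369, i.e. 4.39369%.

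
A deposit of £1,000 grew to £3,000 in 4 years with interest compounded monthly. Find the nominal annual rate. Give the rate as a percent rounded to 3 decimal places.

27.782%

The 48-period growth factor is 3,000/1,000 = 3.
r/12 = 3^(1/48) − 1 ≈ 0.0231517, so r ≈ 12·0.0231517 = 27.78203%.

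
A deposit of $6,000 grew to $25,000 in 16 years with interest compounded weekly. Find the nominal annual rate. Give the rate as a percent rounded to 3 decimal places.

8.927%

The 832-period growth factor is 25,000/6,000 = 4.16667.
r/52 = 4.16667^(1/832) − 1 ≈ 0.00171676, so r ≈ 52·0.00171676 = 8.92713%.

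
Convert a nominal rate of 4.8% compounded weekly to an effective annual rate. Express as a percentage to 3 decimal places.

4.915%

EAR = (1 + 4.8%/52)^52 − 1 = (1 + 0.000923077)^52 − 1.
(1 + 0.000923077)^52 ≈ 1.049147, so EAR ≈ 4.91474%.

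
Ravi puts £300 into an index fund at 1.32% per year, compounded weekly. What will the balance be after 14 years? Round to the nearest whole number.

£361

Periodic rate = 1.32%/52 = 0.000253846; periods = 52·14 = 728.
A = 300·(1 + 0.0132/52)^728 ≈ 300·1.20294961 ≈ 360.8849.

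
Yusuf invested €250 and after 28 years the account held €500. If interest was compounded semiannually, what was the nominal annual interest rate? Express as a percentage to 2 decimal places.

The 56-period growth factor is 500/250 = 2.
r/2 = 2^(1/56) − 1 ≈ 0.0124545, so r ≈ 2·0.0124545 = 2.49091%.

2.49%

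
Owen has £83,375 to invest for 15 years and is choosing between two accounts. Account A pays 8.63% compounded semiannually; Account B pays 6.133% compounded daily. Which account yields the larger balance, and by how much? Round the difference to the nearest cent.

A: (1 + 0.04315)^30 ≈ 3.55142683402, so 83,375 × 3.55142683402 ≈ 296,100.2123.
B: (1 + 0.06133/365)^5475 ≈ 2.50897102842, so 83,375 × 2.50897102842 ≈ 209,185.4595.
Difference ≈ 86,914.7528 in favor of A.

Account A, by £86,914.75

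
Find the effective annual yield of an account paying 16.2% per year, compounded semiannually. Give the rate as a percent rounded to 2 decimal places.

16.86%

One year is 2 periods at 0.081 each: (1 + 0.081)^2 ≈ 1.168561.
EAR = 1.168561 − 1 ≈ 16.85610%.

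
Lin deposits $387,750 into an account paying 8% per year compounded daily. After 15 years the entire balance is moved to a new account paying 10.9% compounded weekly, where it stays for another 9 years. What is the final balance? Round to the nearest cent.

Phase 1: 387,750·(1 + 0.08/365)^5475 ≈ 1,287,206.0740.
Phase 2: 1,287,206.0740·(1 + 0.109/52)^468 ≈ 3,429,612.5874.

$3,429,612.59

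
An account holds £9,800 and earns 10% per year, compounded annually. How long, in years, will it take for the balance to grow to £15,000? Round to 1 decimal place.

We need (1 + 0.1)^t = 1.5306, so t = ln 1.5306 / ln 1.1 ≈ 4.4661.

4.5 years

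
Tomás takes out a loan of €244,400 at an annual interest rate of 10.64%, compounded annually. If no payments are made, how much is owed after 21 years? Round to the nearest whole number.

Annual rate = 10.64% = 0.1064; years = 21.
A = 244,400·(1 + 0.1064)^21 ≈ 244,400·8.359022786829 ≈ 2,042,945.1691.

€2,042,945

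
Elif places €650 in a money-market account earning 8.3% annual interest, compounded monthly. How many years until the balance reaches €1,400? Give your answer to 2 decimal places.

We need (1 + 0.00691667)^(12t) = 2.1538, so 12t = ln 2.1538 / ln 1.006917 ≈ 111.3116.
t ≈ 111.3116/12 = 9.2760 years.

9.28 years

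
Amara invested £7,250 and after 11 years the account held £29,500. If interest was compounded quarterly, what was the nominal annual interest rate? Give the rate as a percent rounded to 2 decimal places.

(1 + r/4)^44 = 29,500/7,250 = 4.06897.
1 + r/4 = 4.06897^(1/44) ≈ 1.032409, so r/4 ≈ 0.0324093.
r ≈ 4·0.0324093 = 12.96372%.

12.96%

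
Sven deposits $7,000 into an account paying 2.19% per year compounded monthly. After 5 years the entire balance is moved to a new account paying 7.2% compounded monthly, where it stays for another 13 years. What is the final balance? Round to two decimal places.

Phase 1: 7,000·(1 + 0.001825)^60 ≈ 7,809.2611.
Phase 2: 7,809.2611·(1 + 0.006)^156 ≈ 19,856.1450.

$19,856.15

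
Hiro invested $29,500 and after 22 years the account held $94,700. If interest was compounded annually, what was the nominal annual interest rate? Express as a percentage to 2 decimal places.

(1 + r)^22 = 94,700/29,500 = 3.21017.
1 + r = 3.21017^(1/22) ≈ 1.054445, so r ≈ 0.0544452.
r ≈ 5.44452%.

5.44%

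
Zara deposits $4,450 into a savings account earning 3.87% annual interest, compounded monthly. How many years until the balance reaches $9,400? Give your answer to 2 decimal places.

19.35 years

We need (1 + 0.003225)^(12t) = 2.1124, so 12t = ln 2.1124 / ln 1.003225 ≈ 232.2514.
t ≈ 232.2514/12 = 19.3543 years.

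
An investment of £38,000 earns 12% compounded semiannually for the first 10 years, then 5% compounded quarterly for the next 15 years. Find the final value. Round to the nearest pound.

After 10 years at 12%: 38,000 × 3.20713547221 ≈ 121,871.1479.
Then 15 years at 5%: 121,871.1479 × 2.10718134695 ≈ 256,804.6097.

£256,805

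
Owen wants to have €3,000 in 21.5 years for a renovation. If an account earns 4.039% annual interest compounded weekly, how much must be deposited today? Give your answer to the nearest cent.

€1,259.31

Periodic rate = 4.039%/52 = 0.000776731; 1118 periods.
P = 3,000/(1 + 0.04039/52)^1118 ≈ 3,000/2.382255967 ≈ 1,259.3105.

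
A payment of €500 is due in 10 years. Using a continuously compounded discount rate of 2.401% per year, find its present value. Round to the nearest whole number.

€393

P = A·e^(−rt) = 500·e^(−0.2401).
e^(−0.2401) ≈ 0.786549202, so P ≈ 393.2746.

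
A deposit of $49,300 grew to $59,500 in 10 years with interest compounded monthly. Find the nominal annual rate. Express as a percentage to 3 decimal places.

(1 + r/12)^120 = 59,500/49,300 = 1.2069.
1 + r/12 = 1.2069^(1/120) ≈ 1.001568, so r/12 ≈ 0.00156833.
r ≈ 12·0.00156833 = 1.88200%.

1.882%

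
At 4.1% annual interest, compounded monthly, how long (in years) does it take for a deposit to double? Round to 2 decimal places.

16.93 years

(1 + 0.00341667)^(12t) = 2.
12t = ln 2 / ln(1 + 0.00341667) ≈ 0.69315/0.00341084 ≈ 203.2187.
t ≈ 16.9349.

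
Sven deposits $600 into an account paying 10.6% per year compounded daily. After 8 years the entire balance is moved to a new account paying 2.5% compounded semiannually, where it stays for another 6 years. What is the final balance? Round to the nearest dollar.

Phase 1: 600·(1 + 0.106/365)^2920 ≈ 1,400.8109.
Phase 2: 1,400.8109·(1 + 0.0125)^12 ≈ 1,625.9976.

$1,626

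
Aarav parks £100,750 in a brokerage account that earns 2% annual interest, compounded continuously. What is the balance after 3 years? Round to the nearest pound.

£106,980

A = P·e^(rt) = 100,750·e^(0.02·3) = 100,750·e^0.06.
e^0.06 ≈ 1.06183654655, so A ≈ 106,980.0321.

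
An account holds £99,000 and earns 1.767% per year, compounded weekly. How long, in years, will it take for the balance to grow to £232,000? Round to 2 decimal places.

We need (1 + 0.000339808)^(52t) = 2.3434, so 52t = ln 2.3434 / ln 1.00034 ≈ 2506.6007.
t ≈ 2506.6007/52 = 48.2039 years.

48.20 years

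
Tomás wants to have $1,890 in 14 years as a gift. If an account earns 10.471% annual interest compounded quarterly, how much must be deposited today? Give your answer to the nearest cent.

$444.63

Growth factor = (1 + 0.0261775)^56 ≈ 4.250689007.
P = 1,890/4.250689007 ≈ 444.6338.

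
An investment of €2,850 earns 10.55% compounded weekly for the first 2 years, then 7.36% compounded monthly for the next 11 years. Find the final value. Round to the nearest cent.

Phase 1: 2,850·(1 + 0.1055/52)^104 ≈ 3,518.7480.
Phase 2: 3,518.7480·(1 + 0.0736/12)^132 ≈ 7,887.1320.

€7,887.13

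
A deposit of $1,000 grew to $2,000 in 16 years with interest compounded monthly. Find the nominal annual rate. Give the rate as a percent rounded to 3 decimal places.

The 192-period growth factor is 2,000/1,000 = 2.
r/12 = 2^(1/192) − 1 ≈ 0.00361667, so r ≈ 12·0.00361667 = 4.34000%.

4.340%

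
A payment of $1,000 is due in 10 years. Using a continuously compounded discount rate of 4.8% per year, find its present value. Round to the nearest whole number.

$619

P = A·e^(−rt) = 1,000·e^(−0.48).
e^(−0.48) ≈ 0.618783392, so P ≈ 618.7834.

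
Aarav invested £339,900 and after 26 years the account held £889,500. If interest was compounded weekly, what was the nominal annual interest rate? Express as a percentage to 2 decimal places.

The 1352-period growth factor is 889,500/339,900 = 2.61695.
r/52 = 2.61695^(1/1352) − 1 ≈ 0.000711798, so r ≈ 52·0.000711798 = 3.70135%.

3.70%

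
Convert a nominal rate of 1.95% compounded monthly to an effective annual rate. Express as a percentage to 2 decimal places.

One year is 12 periods at 0.001625 each: (1 + 0.001625)^12 ≈ 1.019675.
EAR = 1.019675 − 1 ≈ 1.96752%.

1.97%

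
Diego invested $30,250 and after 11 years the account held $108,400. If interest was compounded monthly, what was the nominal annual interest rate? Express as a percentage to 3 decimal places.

11.659%

The 132-period growth factor is 108,400/30,250 = 3.58347.
r/12 = 3.58347^(1/132) − 1 ≈ 0.00971608, so r ≈ 12·0.00971608 = 11.65929%.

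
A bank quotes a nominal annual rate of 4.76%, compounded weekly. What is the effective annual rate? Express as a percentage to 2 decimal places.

4.87%

EAR = (1 + 4.76%/52)^52 − 1 = (1 + 0.000915385)^52 − 1.
(1 + 0.000915385)^52 ≈ 1.048728, so EAR ≈ 4.87282%.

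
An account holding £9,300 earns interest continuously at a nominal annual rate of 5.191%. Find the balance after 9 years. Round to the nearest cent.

A = P·e^(rt) = 9,300·e^(0.05191·9) = 9,300·e^0.46719.
e^0.46719 ≈ 1.5955045205, so A ≈ 14,838.1920.

£14,838.19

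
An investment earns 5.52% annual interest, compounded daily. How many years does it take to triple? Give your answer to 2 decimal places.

19.90 years

(1 + 0.000151233)^(365t) = 3.
365t = ln 3 / ln(1 + 0.000151233) ≈ 1.0986/0.000151221 ≈ 7264.9240.
t ≈ 19.9039.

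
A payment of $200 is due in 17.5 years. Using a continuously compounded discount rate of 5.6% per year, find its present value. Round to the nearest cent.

P = A·e^(−rt) = 200·e^(−0.98).
e^(−0.98) ≈ 0.375311099, so P ≈ 75.0622.

$75.06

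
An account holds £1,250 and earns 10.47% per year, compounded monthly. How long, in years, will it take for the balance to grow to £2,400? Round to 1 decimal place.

(1 + 0.008725)^(12t) = 2,400/1,250 = 1.92.
12t·ln(1 + 0.008725) = ln(1.92); 12t = 0.65233/0.00868716 ≈ 75.0908.
t ≈ 6.2576 years.

6.3 years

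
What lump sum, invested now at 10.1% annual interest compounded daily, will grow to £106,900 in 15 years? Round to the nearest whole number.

Periodic rate = 10.1%/365 = 0.000276712; 5475 periods.
P = 106,900/(1 + 0.101/365)^5475 ≈ 106,900/4.54846780033 ≈ 23,502.4199.

£23,502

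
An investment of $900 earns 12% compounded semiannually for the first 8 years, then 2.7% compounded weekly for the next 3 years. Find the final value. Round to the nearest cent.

$2,479.16

After 8 years at 12%: 900 × 2.540351685 ≈ 2,286.3165.
Then 3 years at 2.7%: 2,286.3165 × 1.084348102 ≈ 2,479.1630.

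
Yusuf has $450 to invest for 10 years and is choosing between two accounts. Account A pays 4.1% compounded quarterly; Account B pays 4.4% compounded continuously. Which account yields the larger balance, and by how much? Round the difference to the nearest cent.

A: (1 + 0.01025)^40 ≈ 1.50367633, so 450 × 1.50367633 ≈ 676.6544.
B: e^(0.044·10) = e^0.44 ≈ 1.55270722, so 450 × 1.55270722 ≈ 698.7182.
Difference ≈ 22.0639 in favor of B.

Account B, by $22.06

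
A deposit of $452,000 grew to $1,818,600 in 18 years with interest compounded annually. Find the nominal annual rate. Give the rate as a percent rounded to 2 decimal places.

The 18-period growth factor is 1,818,600/452,000 = 4.02345.
r = 4.02345^(1/18) − 1 ≈ 0.0804106, i.e. 8.04106%.

8.04%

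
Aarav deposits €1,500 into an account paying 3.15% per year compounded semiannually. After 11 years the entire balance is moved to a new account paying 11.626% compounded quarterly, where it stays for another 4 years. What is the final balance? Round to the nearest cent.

After 11 years at 3.15%: 1,500 × 1.410296025 ≈ 2,115.4440.
Then 4 years at 11.626%: 2,115.4440 × 1.581557258 ≈ 3,345.6959.

€3,345.70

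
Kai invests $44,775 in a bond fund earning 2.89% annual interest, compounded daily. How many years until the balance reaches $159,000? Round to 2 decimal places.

43.85 years

(1 + 0.0000791781)^(365t) = 159,000/44,775 = 3.5511.
365t·ln(1 + 0.0000791781) = ln(3.5511); 365t = 1.2673/7.91749e-05 ≈ 16005.7479.
t ≈ 43.8514 years.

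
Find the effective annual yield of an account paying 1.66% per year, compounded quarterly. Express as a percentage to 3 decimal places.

EAR = (1 + 1.66%/4)^4 − 1 = (1 + 0.00415)^4 − 1.
(1 + 0.00415)^4 ≈ 1.016704, so EAR ≈ 1.67036%.

1.670%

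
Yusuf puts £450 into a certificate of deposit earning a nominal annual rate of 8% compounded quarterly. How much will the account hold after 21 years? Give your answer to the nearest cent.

Growth factor = (1 + 0.02)^84 ≈ 5.277332137.
A ≈ 450 × 5.277332137 ≈ 2,374.7995.

£2,374.80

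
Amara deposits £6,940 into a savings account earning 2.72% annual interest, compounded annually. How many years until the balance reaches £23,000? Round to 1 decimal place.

We need (1 + 0.0272)^t = 3.3141, so t = ln 3.3141 / ln 1.0272 ≈ 44.6476.

44.6 years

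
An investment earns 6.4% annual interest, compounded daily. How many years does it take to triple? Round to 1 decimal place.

17.2 years

(1 + 0.000175342)^(365t) = 3.
365t = ln 3 / ln(1 + 0.000175342) ≈ 1.0986/0.000175327 ≈ 6266.0725.
t ≈ 17.1673.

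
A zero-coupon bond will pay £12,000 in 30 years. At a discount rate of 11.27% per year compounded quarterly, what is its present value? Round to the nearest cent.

Growth factor = (1 + 0.028175)^120 ≈ 28.057229107.
P = 12,000/28.057229107 ≈ 427.6973.

£427.70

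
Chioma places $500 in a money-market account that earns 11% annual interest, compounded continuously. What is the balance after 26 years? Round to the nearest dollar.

A = P·e^(rt) = 500·e^(0.11·26) = 500·e^2.86.
e^2.86 ≈ 17.46152694, so A ≈ 8,730.7635.

$8,731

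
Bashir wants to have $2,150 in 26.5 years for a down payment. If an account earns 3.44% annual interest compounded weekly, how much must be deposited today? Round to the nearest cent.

Periodic rate = 3.44%/52 = 0.000661538; 1378 periods.
P = 2,150/(1 + 0.0344/52)^1378 ≈ 2,150/2.487550779 ≈ 864.3040.

$864.30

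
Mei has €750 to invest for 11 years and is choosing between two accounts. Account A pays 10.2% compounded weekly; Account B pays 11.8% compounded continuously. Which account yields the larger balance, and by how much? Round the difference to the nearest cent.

Account B, by €445.76

Account A growth factor: (1 + 0.102/52)^572 ≈ 3.067616924; balance ≈ 2,300.7127.
Account B growth factor: e^(0.118·11) = e^1.298 ≈ 3.661965408; balance ≈ 2,746.4741.
Account B is larger by 445.7614.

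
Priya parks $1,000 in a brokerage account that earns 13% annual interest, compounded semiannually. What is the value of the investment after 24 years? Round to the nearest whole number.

Growth factor = (1 + 0.065)^48 ≈ 20.548549608.
A ≈ 1,000 × 20.548549608 ≈ 20,548.5496.

$20,549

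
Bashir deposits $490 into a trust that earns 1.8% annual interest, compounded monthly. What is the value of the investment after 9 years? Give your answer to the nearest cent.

Growth factor = (1 + 0.0015)^108 ≈ 1.17571753.
A ≈ 490 × 1.17571753 ≈ 576.1016.

$576.10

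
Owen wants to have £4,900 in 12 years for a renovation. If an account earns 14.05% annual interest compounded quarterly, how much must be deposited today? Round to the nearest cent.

Growth factor = (1 + 0.035125)^48 ≈ 5.243898624.
P = 4,900/5.243898624 ≈ 934.4193.

£934.42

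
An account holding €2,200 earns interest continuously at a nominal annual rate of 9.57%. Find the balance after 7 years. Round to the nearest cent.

A = P·e^(rt) = 2,200·e^(0.0957·7) = 2,200·e^0.6699.
e^0.6699 ≈ 1.954041907, so A ≈ 4,298.8922.

€4,298.89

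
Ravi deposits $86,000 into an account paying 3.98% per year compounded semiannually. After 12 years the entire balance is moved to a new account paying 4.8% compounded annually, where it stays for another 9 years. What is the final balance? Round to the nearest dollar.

$210,442

Phase 1: 86,000·(1 + 0.0199)^24 ≈ 138,000.4981.
Phase 2: 138,000.4981·(1 + 0.048)^9 ≈ 210,441.8921.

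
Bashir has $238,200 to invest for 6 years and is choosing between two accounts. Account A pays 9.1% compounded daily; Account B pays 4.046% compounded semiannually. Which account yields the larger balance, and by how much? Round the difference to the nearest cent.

Account A, by $108,271.10

A: (1 + 0.091/365)^2190 ≈ 1.72621637739, so 238,200 × 1.72621637739 ≈ 411,184.7411.
B: (1 + 0.02023)^12 ≈ 1.27167776685, so 238,200 × 1.27167776685 ≈ 302,913.6441.
Difference ≈ 108,271.0970 in favor of A.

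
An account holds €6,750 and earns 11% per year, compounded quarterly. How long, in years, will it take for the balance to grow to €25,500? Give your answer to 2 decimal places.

12.25 years

(1 + 0.0275)^(4t) = 25,500/6,750 = 3.7778.
4t·ln(1 + 0.0275) = ln(3.7778); 4t = 1.3291/0.0271287 ≈ 48.9938.
t ≈ 12.2484 years.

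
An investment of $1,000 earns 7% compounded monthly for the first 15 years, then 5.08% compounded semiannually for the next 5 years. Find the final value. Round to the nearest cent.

$3,661.15

Phase 1: 1,000·(1 + 0.07/12)^180 ≈ 2,848.9467.
Phase 2: 2,848.9467·(1 + 0.0254)^10 ≈ 3,661.1495.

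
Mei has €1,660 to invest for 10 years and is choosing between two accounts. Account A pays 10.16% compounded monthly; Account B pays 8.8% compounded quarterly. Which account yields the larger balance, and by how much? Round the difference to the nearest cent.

A: (1 + 0.1016/12)^120 ≈ 2.750335921, so 1,660 × 2.750335921 ≈ 4,565.5576.
B: (1 + 0.022)^40 ≈ 2.3880083, so 1,660 × 2.3880083 ≈ 3,964.0938.
Difference ≈ 601.4639 in favor of A.

Account A, by €601.46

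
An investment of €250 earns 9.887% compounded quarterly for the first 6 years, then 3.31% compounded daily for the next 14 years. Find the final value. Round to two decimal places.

Phase 1: 250·(1 + 0.0247175)^24 ≈ 449.1999.
Phase 2: 449.1999·(1 + 0.0331/365)^5110 ≈ 713.9744.

€713.97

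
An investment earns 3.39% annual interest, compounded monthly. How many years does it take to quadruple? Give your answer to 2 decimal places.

(1 + 0.002825)^(12t) = 4.
12t = ln 4 / ln(1 + 0.002825) ≈ 1.3863/0.00282102 ≈ 491.4165.
t ≈ 40.9514.

40.95 years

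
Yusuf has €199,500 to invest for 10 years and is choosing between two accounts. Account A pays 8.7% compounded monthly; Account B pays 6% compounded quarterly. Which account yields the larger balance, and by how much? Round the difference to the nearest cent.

A: (1 + 0.00725)^120 ≈ 2.37943106484, so 199,500 × 2.37943106484 ≈ 474,696.4974.
B: (1 + 0.015)^40 ≈ 1.81401840867, so 199,500 × 1.81401840867 ≈ 361,896.6725.
Difference ≈ 112,799.8249 in favor of A.

Account A, by €112,799.82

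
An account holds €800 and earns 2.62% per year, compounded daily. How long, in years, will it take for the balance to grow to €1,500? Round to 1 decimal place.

We need (1 + 0.0000717808)^(365t) = 1.875, so 365t = ln 1.875 / ln 1.000072 ≈ 8757.6487.
t ≈ 8757.6487/365 = 23.9936 years.

24.0 years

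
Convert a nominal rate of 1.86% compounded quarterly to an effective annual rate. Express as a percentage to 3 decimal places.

One year is 4 periods at 0.00465 each: (1 + 0.00465)^4 ≈ 1.01873.
EAR = 1.01873 − 1 ≈ 1.87301%.

1.873%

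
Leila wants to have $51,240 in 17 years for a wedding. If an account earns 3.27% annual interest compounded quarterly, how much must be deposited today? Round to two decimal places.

Growth factor = (1 + 0.008175)^68 ≈ 1.7395736719.
P = 51,240/1.7395736719 ≈ 29,455.4929.

$29,455.49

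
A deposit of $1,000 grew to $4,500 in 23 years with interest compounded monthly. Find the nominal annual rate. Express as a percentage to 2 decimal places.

6.56%

(1 + r/12)^276 = 4,500/1,000 = 4.5.
1 + r/12 = 4.5^(1/276) ≈ 1.005464, so r/12 ≈ 0.00546443.
r ≈ 12·0.00546443 = 6.55732%.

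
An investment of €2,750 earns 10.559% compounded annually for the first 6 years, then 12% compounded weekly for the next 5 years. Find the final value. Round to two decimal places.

€9,144.79

Phase 1: 2,750·(1 + 0.10559)^6 ≈ 5,022.2382.
Phase 2: 5,022.2382·(1 + 0.12/52)^260 ≈ 9,144.7911.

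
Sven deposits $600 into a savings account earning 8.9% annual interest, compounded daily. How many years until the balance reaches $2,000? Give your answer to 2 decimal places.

(1 + 0.000243836)^(365t) = 2,000/600 = 3.3333.
365t·ln(1 + 0.000243836) = ln(3.3333); 365t = 1.204/0.000243806 ≈ 4938.2432.
t ≈ 13.5294 years.

13.53 years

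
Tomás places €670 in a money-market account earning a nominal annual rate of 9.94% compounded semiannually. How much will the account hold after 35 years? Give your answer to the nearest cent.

€19,981.98

Growth factor = (1 + 0.0497)^70 ≈ 29.823856716.
A ≈ 670 × 29.823856716 ≈ 19,981.9840.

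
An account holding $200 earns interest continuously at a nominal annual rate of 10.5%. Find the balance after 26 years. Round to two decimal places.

$3,066.58

A = P·e^(rt) = 200·e^(0.105·26) = 200·e^2.73.
e^2.73 ≈ 15.33288702, so A ≈ 3,066.5774.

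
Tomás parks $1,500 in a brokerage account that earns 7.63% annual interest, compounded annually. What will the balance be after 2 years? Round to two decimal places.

$1,737.63

Annual rate = 7.63% = 0.0763; years = 2.
A = 1,500·(1 + 0.0763)^2 ≈ 1,500·1.15842169 ≈ 1,737.6325.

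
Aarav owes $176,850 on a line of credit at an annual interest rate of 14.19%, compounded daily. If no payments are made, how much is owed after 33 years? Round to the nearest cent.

$19,093,283.66

Growth factor = (1 + 0.1419/365)^12045 ≈ 107.96315331915.
A ≈ 176,850 × 107.96315331915 ≈ 19,093,283.6645.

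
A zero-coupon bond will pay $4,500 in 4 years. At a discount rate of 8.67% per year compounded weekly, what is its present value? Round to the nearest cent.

$3,182.18

Periodic rate = 8.67%/52 = 0.00166731; 208 periods.
P = 4,500/(1 + 0.0867/52)^208 ≈ 4,500/1.414125346 ≈ 3,182.1790.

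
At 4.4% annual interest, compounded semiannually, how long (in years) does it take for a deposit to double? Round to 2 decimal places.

(1 + 0.022)^(2t) = 2.
2t = ln 2 / ln(1 + 0.022) ≈ 0.69315/0.0217615 ≈ 31.8520.
t ≈ 15.9260.

15.93 years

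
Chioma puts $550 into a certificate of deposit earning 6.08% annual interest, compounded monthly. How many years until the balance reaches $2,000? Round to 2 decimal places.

21.29 years

(1 + 0.00506667)^(12t) = 2,000/550 = 3.6364.
12t·ln(1 + 0.00506667) = ln(3.6364); 12t = 1.291/0.00505387 ≈ 255.4445.
t ≈ 21.2870 years.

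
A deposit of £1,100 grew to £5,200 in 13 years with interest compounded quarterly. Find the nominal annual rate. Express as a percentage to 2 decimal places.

12.13%

The 52-period growth factor is 5,200/1,100 = 4.72727.
r/4 = 4.72727^(1/52) − 1 ≈ 0.0303227, so r ≈ 4·0.0303227 = 12.12909%.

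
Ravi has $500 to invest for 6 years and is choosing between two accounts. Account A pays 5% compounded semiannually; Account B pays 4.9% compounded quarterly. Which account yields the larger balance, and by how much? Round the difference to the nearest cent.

Account A growth factor: (1 + 0.025)^12 ≈ 1.34488882; balance ≈ 672.4444.
Account B growth factor: (1 + 0.01225)^24 ≈ 1.33938938; balance ≈ 669.6947.
Account A is larger by 2.7497.

Account A, by $2.75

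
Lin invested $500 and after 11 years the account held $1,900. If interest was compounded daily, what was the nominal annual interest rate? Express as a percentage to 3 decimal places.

12.138%

The 4015-period growth factor is 1,900/500 = 3.8.
r/365 = 3.8^(1/4015) − 1 ≈ 0.000332559, so r ≈ 365·0.000332559 = 12.13839%.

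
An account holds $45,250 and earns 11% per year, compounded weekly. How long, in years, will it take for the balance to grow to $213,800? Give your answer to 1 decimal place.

We need (1 + 0.00211538)^(52t) = 4.7249, so 52t = ln 4.7249 / ln 1.002115 ≈ 734.8452.
t ≈ 734.8452/52 = 14.1316 years.

14.1 years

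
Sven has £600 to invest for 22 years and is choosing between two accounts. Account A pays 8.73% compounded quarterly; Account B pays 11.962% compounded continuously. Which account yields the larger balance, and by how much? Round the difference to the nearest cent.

Account B, by £4,326.62

A: (1 + 0.021825)^88 ≈ 6.685503285, so 600 × 6.685503285 ≈ 4,011.3020.
B: e^(0.11962·22) = e^2.63164 ≈ 13.89654155, so 600 × 13.89654155 ≈ 8,337.9249.
Difference ≈ 4,326.6230 in favor of B.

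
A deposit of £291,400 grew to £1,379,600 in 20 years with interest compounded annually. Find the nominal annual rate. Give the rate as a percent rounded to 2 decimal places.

The 20-period growth factor is 1,379,600/291,400 = 4.73439.
r = 4.73439^(1/20) − 1 ≈ 0.0808444, i.e. 8.08444%.

8.08%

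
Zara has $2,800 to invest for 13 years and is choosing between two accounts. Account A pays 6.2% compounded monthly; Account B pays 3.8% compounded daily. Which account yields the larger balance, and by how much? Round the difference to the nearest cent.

A: (1 + 0.062/12)^156 ≈ 2.234293292, so 2,800 × 2.234293292 ≈ 6,256.0212.
B: (1 + 0.038/365)^4745 ≈ 1.638816421, so 2,800 × 1.638816421 ≈ 4,588.6860.
Difference ≈ 1,667.3352 in favor of A.

Account A, by $1,667.34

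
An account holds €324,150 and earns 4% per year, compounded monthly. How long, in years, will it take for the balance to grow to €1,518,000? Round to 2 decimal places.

38.66 years

(1 + 0.00333333)^(12t) = 1,518,000/324,150 = 4.683.
12t·ln(1 + 0.00333333) = ln(4.683); 12t = 1.5439/0.00332779 ≈ 463.9543.
t ≈ 38.6629 years.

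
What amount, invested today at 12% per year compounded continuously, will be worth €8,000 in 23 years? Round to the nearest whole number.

€506

P = A·e^(−rt) = 8,000·e^(−2.76).
e^(−2.76) ≈ 0.06329176836, so P ≈ 506.3341.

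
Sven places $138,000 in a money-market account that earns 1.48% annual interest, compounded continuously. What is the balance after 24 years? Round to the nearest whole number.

A = P·e^(rt) = 138,000·e^(0.0148·24) = 138,000·e^0.3552.
e^0.3552 ≈ 1.42646591894, so A ≈ 196,852.2968.

$196,852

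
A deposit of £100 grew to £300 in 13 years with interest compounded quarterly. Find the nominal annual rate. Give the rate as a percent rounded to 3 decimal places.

The 52-period growth factor is 300/100 = 3.
r/4 = 3^(1/52) − 1 ≈ 0.0213519, so r ≈ 4·0.0213519 = 8.54077%.

8.541%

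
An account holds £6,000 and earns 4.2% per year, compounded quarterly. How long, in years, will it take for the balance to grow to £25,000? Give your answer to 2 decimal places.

34.16 years

(1 + 0.0105)^(4t) = 25,000/6,000 = 4.1667.
4t·ln(1 + 0.0105) = ln(4.1667); 4t = 1.4271/0.0104453 ≈ 136.6282.
t ≈ 34.1570 years.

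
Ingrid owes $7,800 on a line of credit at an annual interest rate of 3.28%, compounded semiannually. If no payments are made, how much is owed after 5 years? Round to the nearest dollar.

$9,178

Periodic rate = 3.28%/2 = 0.0164; periods = 2·5 = 10.
A = 7,800·(1 + 0.0164)^10 ≈ 7,800·1.176648008 ≈ 9,177.8545.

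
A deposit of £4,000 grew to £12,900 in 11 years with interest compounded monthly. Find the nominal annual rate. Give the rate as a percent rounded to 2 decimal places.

10.69%

The 132-period growth factor is 12,900/4,000 = 3.225.
r/12 = 3.225^(1/132) − 1 ≈ 0.00891017, so r ≈ 12·0.00891017 = 10.69220%.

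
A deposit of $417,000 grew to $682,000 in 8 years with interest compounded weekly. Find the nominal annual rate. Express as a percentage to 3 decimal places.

(1 + r/52)^416 = 682,000/417,000 = 1.63549.
1 + r/52 = 1.63549^(1/416) ≈ 1.001183, so r/52 ≈ 0.00118326.
r ≈ 52·0.00118326 = 6.15293%.

6.153%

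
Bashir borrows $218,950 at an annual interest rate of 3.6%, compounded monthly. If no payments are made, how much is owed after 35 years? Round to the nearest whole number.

Periodic rate = 3.6%/12 = 0.003; periods = 12·35 = 420.
A = 218,950·(1 + 0.003)^420 ≈ 218,950·3.51877800447 ≈ 770,436.4441.

$770,436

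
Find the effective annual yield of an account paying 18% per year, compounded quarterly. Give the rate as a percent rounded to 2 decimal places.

19.25%

EAR = (1 + 18%/4)^4 − 1 = (1 + 0.045)^4 − 1.
(1 + 0.045)^4 ≈ 1.192519, so EAR ≈ 19.25186%.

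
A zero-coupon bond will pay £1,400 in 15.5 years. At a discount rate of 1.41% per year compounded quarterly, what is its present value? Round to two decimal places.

£1,125.59

Periodic rate = 1.41%/4 = 0.003525; 62 periods.
P = 1,400/(1 + 0.003525)^62 ≈ 1,400/1.243793158 ≈ 1,125.5891.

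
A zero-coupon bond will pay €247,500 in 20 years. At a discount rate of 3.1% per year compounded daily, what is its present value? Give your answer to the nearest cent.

Periodic rate = 3.1%/365 = 0.0000849315; 7300 periods.
P = 247,500/(1 + 0.031/365)^7300 ≈ 247,500/1.85887910198 ≈ 133,144.7536.

€133,144.75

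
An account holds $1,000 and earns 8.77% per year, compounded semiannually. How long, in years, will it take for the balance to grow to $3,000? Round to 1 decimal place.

12.8 years

(1 + 0.04385)^(2t) = 3,000/1,000 = 3.
2t·ln(1 + 0.04385) = ln(3); 2t = 1.0986/0.0429158 ≈ 25.5992.
t ≈ 12.7996 years.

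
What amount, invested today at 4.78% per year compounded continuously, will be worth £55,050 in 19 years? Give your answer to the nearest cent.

P = A·e^(−rt) = 55,050·e^(−0.9082).
e^(−0.9082) ≈ 0.40324942012, so P ≈ 22,198.8806.

£22,198.88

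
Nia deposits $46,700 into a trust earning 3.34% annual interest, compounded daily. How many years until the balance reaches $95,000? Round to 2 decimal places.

We need (1 + 0.0000915068)^(365t) = 2.0343, so 365t = ln 2.0343 / ln 1.000092 ≈ 7760.7876.
t ≈ 7760.7876/365 = 21.2624 years.

21.26 years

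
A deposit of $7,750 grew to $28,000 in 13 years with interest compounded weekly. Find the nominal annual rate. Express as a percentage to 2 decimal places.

9.89%

The 676-period growth factor is 28,000/7,750 = 3.6129.
r/52 = 3.6129^(1/676) − 1 ≈ 0.00190197, so r ≈ 52·0.00190197 = 9.89025%.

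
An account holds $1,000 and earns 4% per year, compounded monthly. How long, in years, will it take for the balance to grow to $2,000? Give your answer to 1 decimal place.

(1 + 0.00333333)^(12t) = 2,000/1,000 = 2.
12t·ln(1 + 0.00333333) = ln(2); 12t = 0.69315/0.00332779 ≈ 208.2905.
t ≈ 17.3575 years.

17.4 years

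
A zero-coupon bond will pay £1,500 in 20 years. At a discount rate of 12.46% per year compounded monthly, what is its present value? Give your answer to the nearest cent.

Growth factor = (1 + 0.1246/12)^240 ≈ 11.93113336.
P = 1,500/11.93113336 ≈ 125.7215.

£125.72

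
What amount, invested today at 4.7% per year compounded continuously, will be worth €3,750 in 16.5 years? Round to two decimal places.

€1,726.78

P = A·e^(−rt) = 3,750·e^(−0.7755).
e^(−0.7755) ≈ 0.4604734867, so P ≈ 1,726.7756.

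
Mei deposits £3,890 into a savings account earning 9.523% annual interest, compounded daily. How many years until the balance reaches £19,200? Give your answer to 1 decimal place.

16.8 years

(1 + 0.000260904)^(365t) = 19,200/3,890 = 4.9357.
365t·ln(1 + 0.000260904) = ln(4.9357); 365t = 1.5965/0.00026087 ≈ 6119.9089.
t ≈ 16.7669 years.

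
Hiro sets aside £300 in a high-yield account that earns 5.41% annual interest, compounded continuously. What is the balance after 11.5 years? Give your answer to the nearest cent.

A = P·e^(rt) = 300·e^(0.0541·11.5) = 300·e^0.62215.
e^0.62215 ≈ 1.86292904, so A ≈ 558.8787.

£558.88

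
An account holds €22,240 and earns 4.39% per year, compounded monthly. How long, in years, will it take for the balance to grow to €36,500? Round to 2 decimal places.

(1 + 0.00365833)^(12t) = 36,500/22,240 = 1.6412.
12t·ln(1 + 0.00365833) = ln(1.6412); 12t = 0.49542/0.00365166 ≈ 135.6698.
t ≈ 11.3058 years.

11.31 years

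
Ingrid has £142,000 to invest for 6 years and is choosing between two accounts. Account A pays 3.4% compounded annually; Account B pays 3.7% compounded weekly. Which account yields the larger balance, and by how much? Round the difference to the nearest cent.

Account B, by £3,738.35

Account A growth factor: (1 + 0.034)^6 ≈ 1.2221463992; balance ≈ 173,544.7887.
Account B growth factor: (1 + 0.037/52)^312 ≈ 1.24847281538; balance ≈ 177,283.1398.
Account B is larger by 3,738.3511.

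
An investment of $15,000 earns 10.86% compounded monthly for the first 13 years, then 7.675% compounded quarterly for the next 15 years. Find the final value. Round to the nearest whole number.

$191,300

After 13 years at 10.86%: 15,000 × 4.07736068673 ≈ 61,160.4103.
Then 15 years at 7.675%: 61,160.4103 × 3.12784564226 ≈ 191,300.3228.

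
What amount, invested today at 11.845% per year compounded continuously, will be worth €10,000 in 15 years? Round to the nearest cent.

P = A·e^(−rt) = 10,000·e^(−1.77675).
e^(−1.77675) ≈ 0.1691871128, so P ≈ 1,691.8711.

€1,691.87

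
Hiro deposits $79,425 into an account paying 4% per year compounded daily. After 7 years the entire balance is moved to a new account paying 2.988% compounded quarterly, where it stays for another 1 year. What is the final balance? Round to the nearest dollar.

Phase 1: 79,425·(1 + 0.04/365)^2555 ≈ 105,087.9731.
Phase 2: 105,087.9731·(1 + 0.00747)^4 ≈ 108,263.3613.

$108,263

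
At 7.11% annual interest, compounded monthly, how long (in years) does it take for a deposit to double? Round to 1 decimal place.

9.8 years

(1 + 0.005925)^(12t) = 2.
12t = ln 2 / ln(1 + 0.005925) ≈ 0.69315/0.00590752 ≈ 117.3331.
t ≈ 9.7778.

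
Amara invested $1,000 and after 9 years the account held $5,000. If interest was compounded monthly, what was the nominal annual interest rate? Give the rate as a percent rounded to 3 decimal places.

(1 + r/12)^108 = 5,000/1,000 = 5.
1 + r/12 = 5^(1/108) ≈ 1.015014, so r/12 ≈ 0.0150138.
r ≈ 12·0.0150138 = 18.01655%.

18.017%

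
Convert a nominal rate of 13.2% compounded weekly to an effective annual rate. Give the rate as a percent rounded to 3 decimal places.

EAR = (1 + 13.2%/52)^52 − 1 = (1 + 0.00253846)^52 − 1.
(1 + 0.00253846)^52 ≈ 1.140917, so EAR ≈ 14.09175%.

14.092%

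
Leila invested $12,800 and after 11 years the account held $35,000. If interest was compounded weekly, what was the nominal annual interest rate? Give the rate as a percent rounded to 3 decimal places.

The 572-period growth factor is 35,000/12,800 = 2.73438.
r/52 = 2.73438^(1/572) − 1 ≈ 0.00176012, so r ≈ 52·0.00176012 = 9.15262%.

9.153%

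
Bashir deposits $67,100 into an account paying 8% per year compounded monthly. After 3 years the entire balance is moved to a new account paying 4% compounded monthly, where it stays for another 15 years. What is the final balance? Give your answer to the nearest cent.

After 3 years at 8%: 67,100 × 1.27023705162 ≈ 85,232.9062.
Then 15 years at 4%: 85,232.9062 × 1.82030162737 ≈ 155,149.5978.

$155,149.60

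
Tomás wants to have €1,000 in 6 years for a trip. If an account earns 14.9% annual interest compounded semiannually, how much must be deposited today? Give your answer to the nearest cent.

€422.20

Growth factor = (1 + 0.0745)^12 ≈ 2.3685199.
P = 1,000/2.3685199 ≈ 422.2046.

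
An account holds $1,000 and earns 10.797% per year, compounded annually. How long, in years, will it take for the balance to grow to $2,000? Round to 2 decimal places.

6.76 years

(1 + 0.10797)^t = 2,000/1,000 = 2.
t·ln(1 + 0.10797) = ln(2); t = 0.69315/0.10253 ≈ 6.7605.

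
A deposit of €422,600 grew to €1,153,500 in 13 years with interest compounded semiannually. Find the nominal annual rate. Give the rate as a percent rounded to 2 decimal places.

7.88%

(1 + r/2)^26 = 1,153,500/422,600 = 2.72953.
1 + r/2 = 2.72953^(1/26) ≈ 1.039376, so r/2 ≈ 0.0393758.
r ≈ 2·0.0393758 = 7.87517%.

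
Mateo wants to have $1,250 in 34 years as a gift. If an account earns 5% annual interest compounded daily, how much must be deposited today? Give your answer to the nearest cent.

$228.38

Growth factor = (1 + 0.05/365)^12410 ≈ 5.47331011.
P = 1,250/5.47331011 ≈ 228.3810.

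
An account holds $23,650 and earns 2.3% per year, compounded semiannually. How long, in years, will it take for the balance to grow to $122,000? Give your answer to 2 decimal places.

We need (1 + 0.0115)^(2t) = 5.1586, so 2t = ln 5.1586 / ln 1.0115 ≈ 143.4847.
t ≈ 143.4847/2 = 71.7423 years.

71.74 years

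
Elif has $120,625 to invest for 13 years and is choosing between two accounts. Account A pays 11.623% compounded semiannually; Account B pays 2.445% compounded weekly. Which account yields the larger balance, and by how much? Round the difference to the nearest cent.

A: (1 + 0.058115)^26 ≈ 4.34364823748, so 120,625 × 4.34364823748 ≈ 523,952.5686.
B: (1 + 0.02445/52)^676 ≈ 1.37406747097, so 120,625 × 1.37406747097 ≈ 165,746.8887.
Difference ≈ 358,205.6800 in favor of A.

Account A, by $358,205.68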